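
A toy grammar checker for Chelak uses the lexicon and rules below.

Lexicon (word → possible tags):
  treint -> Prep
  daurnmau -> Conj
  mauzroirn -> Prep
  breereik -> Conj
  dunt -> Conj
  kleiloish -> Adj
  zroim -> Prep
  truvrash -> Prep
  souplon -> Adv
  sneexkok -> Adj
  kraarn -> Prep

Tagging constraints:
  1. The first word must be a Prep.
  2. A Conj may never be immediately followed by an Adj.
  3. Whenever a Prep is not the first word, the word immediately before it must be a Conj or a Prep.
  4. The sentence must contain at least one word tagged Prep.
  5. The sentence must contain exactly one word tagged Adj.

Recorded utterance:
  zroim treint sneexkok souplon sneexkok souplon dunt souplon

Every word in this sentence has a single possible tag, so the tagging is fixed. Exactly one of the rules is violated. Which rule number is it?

5

Fixed tagging: Prep Prep Adj Adv Adj Adv Conj Adv.
Rule check: R1 ok, R2 ok, R3 ok, R4 ok, R5 fails.
Only rule 5 fails.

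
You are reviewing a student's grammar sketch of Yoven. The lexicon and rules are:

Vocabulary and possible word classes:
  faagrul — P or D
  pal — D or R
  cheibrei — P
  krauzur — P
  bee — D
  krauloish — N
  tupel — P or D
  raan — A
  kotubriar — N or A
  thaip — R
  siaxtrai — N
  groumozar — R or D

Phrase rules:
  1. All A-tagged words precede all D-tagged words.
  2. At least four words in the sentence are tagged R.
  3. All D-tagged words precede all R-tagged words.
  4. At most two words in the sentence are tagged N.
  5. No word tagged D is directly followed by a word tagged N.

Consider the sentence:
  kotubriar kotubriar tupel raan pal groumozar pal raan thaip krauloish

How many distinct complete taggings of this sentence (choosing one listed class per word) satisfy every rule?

Candidates per position — 1:kotubriar {N,A}; 2:kotubriar {N,A}; 3:tupel {P,D}; 4:raan {A}; 5:pal {D,R}; 6:groumozar {R,D}; 7:pal {D,R}; 8:raan {A}; 9:thaip {R}; 10:krauloish {N}.
There are 64 candidate sequences in total.
The sequences that satisfy every rule: N A P A R R R A R N; A N P A R R R A R N; A A P A R R R A R N.
Count = 3.

3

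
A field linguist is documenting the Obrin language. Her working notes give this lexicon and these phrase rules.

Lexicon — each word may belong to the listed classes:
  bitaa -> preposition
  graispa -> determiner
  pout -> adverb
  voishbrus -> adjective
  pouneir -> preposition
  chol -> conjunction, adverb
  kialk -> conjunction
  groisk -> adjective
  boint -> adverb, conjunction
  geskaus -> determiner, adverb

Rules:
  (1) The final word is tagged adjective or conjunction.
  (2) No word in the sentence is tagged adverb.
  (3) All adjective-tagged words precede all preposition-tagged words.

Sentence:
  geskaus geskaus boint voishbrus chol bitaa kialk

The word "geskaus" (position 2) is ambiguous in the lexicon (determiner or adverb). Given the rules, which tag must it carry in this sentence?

determiner

Candidates per position — 1:geskaus {determiner,adverb}; 2:geskaus {determiner,adverb}; 3:boint {adverb,conjunction}; 4:voishbrus {adjective}; 5:chol {conjunction,adverb}; 6:bitaa {preposition}; 7:kialk {conjunction}.
Word 1 cannot be adverb — rule 2 would then fail for every completion. It is determiner.
Word 2 cannot be adverb — rule 2 would then fail for every completion. It is determiner.
Word 3 cannot be adverb — rule 2 would then fail for every completion. It is conjunction.
Word 5 cannot be adverb — rule 2 would then fail for every completion. It is conjunction.
The unique satisfying tagging is: determiner determiner conjunction adjective conjunction preposition conjunction.
Checking: rule 1 ok; rule 2 ok; rule 3 ok.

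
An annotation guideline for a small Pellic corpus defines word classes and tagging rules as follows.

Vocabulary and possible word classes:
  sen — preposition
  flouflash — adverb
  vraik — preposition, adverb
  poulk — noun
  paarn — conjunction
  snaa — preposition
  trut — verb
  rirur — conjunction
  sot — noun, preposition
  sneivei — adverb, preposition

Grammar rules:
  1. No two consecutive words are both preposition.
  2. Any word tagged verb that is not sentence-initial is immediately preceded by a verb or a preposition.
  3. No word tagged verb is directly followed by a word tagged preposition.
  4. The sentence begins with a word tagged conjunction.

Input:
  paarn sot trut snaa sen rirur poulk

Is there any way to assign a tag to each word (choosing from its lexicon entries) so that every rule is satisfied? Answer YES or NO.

NO

Candidates per position — 1:paarn {conjunction}; 2:sot {noun,preposition}; 3:trut {verb}; 4:snaa {preposition}; 5:sen {preposition}; 6:rirur {conjunction}; 7:poulk {noun}.
Rule 1 cannot be satisfied by any choice of tags from the lexicon.
So there is no consistent tagging.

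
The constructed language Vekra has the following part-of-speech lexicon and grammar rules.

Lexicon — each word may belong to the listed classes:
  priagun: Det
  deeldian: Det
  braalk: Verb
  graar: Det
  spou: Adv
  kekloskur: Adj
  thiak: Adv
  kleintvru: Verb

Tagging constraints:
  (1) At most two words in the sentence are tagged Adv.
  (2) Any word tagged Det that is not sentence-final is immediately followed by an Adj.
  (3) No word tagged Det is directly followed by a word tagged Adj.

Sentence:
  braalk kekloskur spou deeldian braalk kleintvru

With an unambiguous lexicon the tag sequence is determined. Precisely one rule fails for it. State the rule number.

2

Fixed tagging: Verb Adj Adv Det Verb Verb.
Applying the rules: R1 holds, R2 violated, R3 holds.
Only rule 2 fails.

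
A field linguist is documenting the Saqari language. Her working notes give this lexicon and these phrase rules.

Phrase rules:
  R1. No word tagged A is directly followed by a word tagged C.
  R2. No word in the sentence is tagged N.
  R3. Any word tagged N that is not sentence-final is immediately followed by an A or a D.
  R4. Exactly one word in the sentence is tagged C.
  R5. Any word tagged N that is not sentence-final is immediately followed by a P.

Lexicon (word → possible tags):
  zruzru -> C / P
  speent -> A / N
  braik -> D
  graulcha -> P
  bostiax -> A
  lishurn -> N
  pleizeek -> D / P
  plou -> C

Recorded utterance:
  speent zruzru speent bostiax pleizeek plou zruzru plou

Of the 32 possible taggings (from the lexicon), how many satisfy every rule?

0

Candidates per position — 1:speent {A,N}; 2:zruzru {C,P}; 3:speent {A,N}; 4:bostiax {A}; 5:pleizeek {D,P}; 6:plou {C}; 7:zruzru {C,P}; 8:plou {C}.
There are 32 candidate sequences in total.
Rule 4 cannot be satisfied by any choice of tags from the lexicon.
So there is no consistent tagging.
Count = 0.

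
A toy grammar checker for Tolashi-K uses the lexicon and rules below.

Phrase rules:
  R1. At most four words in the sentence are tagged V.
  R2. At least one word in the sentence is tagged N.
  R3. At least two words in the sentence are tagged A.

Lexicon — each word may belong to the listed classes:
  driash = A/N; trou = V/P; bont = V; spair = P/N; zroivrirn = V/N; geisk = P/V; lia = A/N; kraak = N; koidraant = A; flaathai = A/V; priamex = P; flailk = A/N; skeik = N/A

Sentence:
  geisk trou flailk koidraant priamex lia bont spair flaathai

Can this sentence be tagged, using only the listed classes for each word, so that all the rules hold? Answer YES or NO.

Candidates per position — 1:geisk {P,V}; 2:trou {V,P}; 3:flailk {A,N}; 4:koidraant {A}; 5:priamex {P}; 6:lia {A,N}; 7:bont {V}; 8:spair {P,N}; 9:flaathai {A,V}.
One satisfying assignment: P V A A P A V N A.
Check: rule 1 ✓; rule 2 ✓; rule 3 ✓.

YES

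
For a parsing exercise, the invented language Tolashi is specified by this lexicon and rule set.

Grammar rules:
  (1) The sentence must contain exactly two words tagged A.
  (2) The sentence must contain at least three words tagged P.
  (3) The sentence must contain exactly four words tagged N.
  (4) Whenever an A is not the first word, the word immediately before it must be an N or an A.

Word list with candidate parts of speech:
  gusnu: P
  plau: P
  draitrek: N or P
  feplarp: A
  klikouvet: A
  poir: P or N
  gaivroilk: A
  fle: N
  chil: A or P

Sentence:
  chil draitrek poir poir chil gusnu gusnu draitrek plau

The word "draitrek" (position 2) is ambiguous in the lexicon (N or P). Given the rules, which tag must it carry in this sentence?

N

Candidates per position — 1:chil {A,P}; 2:draitrek {N,P}; 3:poir {P,N}; 4:poir {P,N}; 5:chil {A,P}; 6:gusnu {P}; 7:gusnu {P}; 8:draitrek {N,P}; 9:plau {P}.
Word 1 cannot be P — rule 1 would then fail for every completion. It is A.
Word 2 cannot be P — rule 3 would then fail for every completion. It is N.
Word 3 cannot be P — rule 3 would then fail for every completion. It is N.
Word 4 cannot be P — rule 3 would then fail for every completion. It is N.
Word 5 cannot be P — rule 1 would then fail for every completion. It is A.
Word 8 cannot be P — rule 3 would then fail for every completion. It is N.
The only consistent sequence is: A N N N A P P N P.
Check: rule 1 ✓; rule 2 ✓; rule 3 ✓; rule 4 ✓.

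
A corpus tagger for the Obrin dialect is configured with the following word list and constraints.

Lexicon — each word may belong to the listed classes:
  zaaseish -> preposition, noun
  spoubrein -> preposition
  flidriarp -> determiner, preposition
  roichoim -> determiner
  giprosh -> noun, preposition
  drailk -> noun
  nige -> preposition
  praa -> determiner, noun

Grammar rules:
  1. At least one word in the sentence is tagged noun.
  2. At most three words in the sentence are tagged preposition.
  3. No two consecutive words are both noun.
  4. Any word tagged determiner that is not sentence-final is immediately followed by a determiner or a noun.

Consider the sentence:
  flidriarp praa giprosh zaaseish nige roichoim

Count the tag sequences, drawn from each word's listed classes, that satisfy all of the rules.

Candidates per position — 1:flidriarp {determiner,preposition}; 2:praa {determiner,noun}; 3:giprosh {noun,preposition}; 4:zaaseish {preposition,noun}; 5:nige {preposition}; 6:roichoim {determiner}.
There are 16 candidate sequences in total.
The sequences that satisfy every rule: determiner determiner noun preposition preposition determiner; determiner noun preposition preposition preposition determiner; determiner noun preposition noun preposition determiner; preposition determiner noun preposition preposition determiner; preposition noun preposition noun preposition determiner.
Count = 5.

5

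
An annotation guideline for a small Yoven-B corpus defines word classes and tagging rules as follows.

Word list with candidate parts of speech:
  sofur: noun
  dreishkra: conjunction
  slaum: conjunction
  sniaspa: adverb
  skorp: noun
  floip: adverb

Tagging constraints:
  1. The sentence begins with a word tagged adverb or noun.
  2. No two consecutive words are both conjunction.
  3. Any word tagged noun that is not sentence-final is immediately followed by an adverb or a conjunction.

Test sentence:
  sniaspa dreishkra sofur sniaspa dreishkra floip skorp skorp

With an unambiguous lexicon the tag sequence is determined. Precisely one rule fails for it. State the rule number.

Fixed tagging: adverb conjunction noun adverb conjunction adverb noun noun.
Applying the rules: R1 ok, R2 ok, R3 fails.
Only rule 3 fails.

3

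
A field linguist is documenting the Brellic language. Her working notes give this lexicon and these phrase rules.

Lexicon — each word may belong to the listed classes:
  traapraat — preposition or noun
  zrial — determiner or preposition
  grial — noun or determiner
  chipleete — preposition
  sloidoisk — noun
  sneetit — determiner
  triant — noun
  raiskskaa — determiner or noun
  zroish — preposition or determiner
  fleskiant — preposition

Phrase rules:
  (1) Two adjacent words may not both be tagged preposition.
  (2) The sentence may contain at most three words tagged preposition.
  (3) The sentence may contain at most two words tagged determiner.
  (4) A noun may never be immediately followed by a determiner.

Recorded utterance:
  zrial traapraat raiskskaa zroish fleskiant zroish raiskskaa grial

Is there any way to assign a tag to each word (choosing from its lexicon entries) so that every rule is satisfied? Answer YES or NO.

Candidates per position — 1:zrial {determiner,preposition}; 2:traapraat {preposition,noun}; 3:raiskskaa {determiner,noun}; 4:zroish {preposition,determiner}; 5:fleskiant {preposition}; 6:zroish {preposition,determiner}; 7:raiskskaa {determiner,noun}; 8:grial {noun,determiner}.
Every candidate sequence violates at least one rule; no consistent tagging exists.

NO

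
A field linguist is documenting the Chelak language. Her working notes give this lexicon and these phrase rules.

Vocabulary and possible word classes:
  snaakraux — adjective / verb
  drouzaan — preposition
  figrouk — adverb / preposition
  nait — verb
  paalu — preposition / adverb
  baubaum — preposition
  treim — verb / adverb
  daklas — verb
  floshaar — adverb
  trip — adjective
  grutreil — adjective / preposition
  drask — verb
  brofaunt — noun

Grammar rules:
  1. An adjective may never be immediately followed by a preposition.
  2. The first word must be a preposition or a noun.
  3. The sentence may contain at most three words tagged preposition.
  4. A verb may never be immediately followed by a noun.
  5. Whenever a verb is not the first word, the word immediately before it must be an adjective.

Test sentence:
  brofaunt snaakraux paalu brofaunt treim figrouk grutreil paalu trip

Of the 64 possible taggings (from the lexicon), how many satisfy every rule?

Candidates per position — 1:brofaunt {noun}; 2:snaakraux {adjective,verb}; 3:paalu {preposition,adverb}; 4:brofaunt {noun}; 5:treim {verb,adverb}; 6:figrouk {adverb,preposition}; 7:grutreil {adjective,preposition}; 8:paalu {preposition,adverb}; 9:trip {adjective}.
There are 64 candidate sequences in total.
Checking each against the rules leaves 6 sequences.
Count = 6.

6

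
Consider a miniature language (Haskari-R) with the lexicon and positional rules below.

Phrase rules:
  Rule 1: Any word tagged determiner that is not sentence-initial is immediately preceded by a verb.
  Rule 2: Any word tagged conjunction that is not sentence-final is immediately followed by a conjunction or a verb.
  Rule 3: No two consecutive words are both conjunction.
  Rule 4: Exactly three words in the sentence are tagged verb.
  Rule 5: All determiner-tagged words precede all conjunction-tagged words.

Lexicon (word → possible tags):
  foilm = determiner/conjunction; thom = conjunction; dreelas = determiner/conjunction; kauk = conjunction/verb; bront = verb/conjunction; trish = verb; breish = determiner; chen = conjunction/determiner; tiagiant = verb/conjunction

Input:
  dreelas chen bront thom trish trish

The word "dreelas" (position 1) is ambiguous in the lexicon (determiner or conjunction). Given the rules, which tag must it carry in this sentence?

Candidates per position — 1:dreelas {determiner,conjunction}; 2:chen {conjunction,determiner}; 3:bront {verb,conjunction}; 4:thom {conjunction}; 5:trish {verb}; 6:trish {verb}.
Position 2: determiner is ruled out by rule 1; that leaves conjunction.
Position 3: conjunction is ruled out by rule 3; that leaves verb.
Position 1: conjunction is ruled out by rule 3; that leaves determiner.
The unique satisfying tagging is: determiner conjunction verb conjunction verb verb.
Checking: rule 1 ✓; rule 2 ✓; rule 3 ✓; rule 4 ✓; rule 5 ✓.

determiner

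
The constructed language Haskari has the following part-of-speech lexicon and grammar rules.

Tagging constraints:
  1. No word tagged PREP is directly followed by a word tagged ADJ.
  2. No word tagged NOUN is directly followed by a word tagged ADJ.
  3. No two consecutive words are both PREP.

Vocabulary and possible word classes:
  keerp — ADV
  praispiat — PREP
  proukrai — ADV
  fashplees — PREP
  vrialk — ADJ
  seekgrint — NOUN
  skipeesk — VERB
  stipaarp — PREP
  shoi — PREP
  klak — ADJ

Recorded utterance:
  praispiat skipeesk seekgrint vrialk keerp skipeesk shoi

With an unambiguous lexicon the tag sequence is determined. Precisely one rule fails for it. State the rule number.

2

Fixed tagging: PREP VERB NOUN ADJ ADV VERB PREP.
Applying the rules: R1 pass, R2 fail, R3 pass.
Only rule 2 fails.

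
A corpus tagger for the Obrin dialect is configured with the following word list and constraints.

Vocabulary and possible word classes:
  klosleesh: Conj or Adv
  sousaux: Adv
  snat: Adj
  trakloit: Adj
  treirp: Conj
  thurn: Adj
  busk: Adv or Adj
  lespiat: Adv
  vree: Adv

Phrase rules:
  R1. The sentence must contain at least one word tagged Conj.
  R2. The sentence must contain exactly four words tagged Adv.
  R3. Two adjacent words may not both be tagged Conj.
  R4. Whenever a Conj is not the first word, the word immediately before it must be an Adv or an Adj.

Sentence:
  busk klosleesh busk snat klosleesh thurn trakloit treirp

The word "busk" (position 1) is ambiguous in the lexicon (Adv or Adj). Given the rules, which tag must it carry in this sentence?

Candidates per position — 1:busk {Adv,Adj}; 2:klosleesh {Conj,Adv}; 3:busk {Adv,Adj}; 4:snat {Adj}; 5:klosleesh {Conj,Adv}; 6:thurn {Adj}; 7:trakloit {Adj}; 8:treirp {Conj}.
At position 1, choosing Adj makes rule 2 impossible to satisfy; hence Adv.
At position 2, choosing Conj makes rule 2 impossible to satisfy; hence Adv.
At position 3, choosing Adj makes rule 2 impossible to satisfy; hence Adv.
At position 5, choosing Conj makes rule 2 impossible to satisfy; hence Adv.
The only consistent sequence is: Adv Adv Adv Adj Adv Adj Adj Conj.
Verifying each rule — rule 1 ok; rule 2 ok; rule 3 ok; rule 4 ok.

Adv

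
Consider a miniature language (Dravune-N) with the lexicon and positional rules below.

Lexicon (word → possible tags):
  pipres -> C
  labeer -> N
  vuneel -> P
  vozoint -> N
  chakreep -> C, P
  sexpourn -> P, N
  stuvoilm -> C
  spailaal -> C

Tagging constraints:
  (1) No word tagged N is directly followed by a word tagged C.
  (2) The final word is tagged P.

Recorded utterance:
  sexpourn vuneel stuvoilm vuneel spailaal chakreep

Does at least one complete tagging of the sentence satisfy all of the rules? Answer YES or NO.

Candidates per position — 1:sexpourn {P,N}; 2:vuneel {P}; 3:stuvoilm {C}; 4:vuneel {P}; 5:spailaal {C}; 6:chakreep {C,P}.
One satisfying assignment: P P C P C P.
Rule-by-rule: rule 1 ok; rule 2 ok.

YES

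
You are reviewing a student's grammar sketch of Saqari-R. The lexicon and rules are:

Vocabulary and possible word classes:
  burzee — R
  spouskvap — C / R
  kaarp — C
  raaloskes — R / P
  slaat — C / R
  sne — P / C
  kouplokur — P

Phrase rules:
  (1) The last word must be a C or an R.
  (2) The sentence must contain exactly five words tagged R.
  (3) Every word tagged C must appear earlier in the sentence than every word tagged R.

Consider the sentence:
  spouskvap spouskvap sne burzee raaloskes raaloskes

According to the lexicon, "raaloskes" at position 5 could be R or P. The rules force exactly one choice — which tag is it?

R

Candidates per position — 1:spouskvap {C,R}; 2:spouskvap {C,R}; 3:sne {P,C}; 4:burzee {R}; 5:raaloskes {R,P}; 6:raaloskes {R,P}.
At position 1, choosing C makes rule 2 impossible to satisfy; hence R.
At position 2, choosing C makes rule 2 impossible to satisfy; hence R.
At position 3, choosing C makes rule 3 impossible to satisfy; hence P.
At position 5, choosing P makes rule 2 impossible to satisfy; hence R.
At position 6, choosing P makes rule 1 impossible to satisfy; hence R.
The unique satisfying tagging is: R R P R R R.
Verifying each rule — rule 1 ok; rule 2 ok; rule 3 ok.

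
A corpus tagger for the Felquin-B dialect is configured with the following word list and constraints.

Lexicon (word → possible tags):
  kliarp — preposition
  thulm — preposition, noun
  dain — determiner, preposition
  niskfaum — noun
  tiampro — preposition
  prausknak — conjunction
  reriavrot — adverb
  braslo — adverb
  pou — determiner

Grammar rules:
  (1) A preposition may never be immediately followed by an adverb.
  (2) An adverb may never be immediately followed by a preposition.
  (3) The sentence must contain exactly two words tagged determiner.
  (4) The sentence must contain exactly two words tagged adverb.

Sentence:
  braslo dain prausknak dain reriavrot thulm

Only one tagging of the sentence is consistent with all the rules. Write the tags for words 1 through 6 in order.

adverb determiner conjunction determiner adverb noun

Candidates per position — 1:braslo {adverb}; 2:dain {determiner,preposition}; 3:prausknak {conjunction}; 4:dain {determiner,preposition}; 5:reriavrot {adverb}; 6:thulm {preposition,noun}.
Position 2: tagging it preposition would leave rule 2 unsatisfiable, so it must be determiner.
Position 4: tagging it preposition would leave rule 1 unsatisfiable, so it must be determiner.
Position 6: tagging it preposition would leave rule 2 unsatisfiable, so it must be noun.
The unique satisfying tagging is: adverb determiner conjunction determiner adverb noun.
Checking: rule 1 satisfied; rule 2 satisfied; rule 3 satisfied; rule 4 satisfied.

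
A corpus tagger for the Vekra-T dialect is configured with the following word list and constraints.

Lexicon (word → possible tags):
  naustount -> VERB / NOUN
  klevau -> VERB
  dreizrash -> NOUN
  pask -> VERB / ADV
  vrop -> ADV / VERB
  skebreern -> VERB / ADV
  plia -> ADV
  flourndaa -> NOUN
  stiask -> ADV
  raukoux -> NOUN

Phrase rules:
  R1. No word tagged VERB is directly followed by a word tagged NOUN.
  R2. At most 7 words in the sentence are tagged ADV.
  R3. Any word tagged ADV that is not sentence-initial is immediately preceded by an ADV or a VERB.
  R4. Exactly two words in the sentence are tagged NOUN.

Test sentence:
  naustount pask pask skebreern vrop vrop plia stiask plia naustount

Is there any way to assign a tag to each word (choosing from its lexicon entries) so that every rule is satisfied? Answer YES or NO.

Candidates per position — 1:naustount {VERB,NOUN}; 2:pask {VERB,ADV}; 3:pask {VERB,ADV}; 4:skebreern {VERB,ADV}; 5:vrop {ADV,VERB}; 6:vrop {ADV,VERB}; 7:plia {ADV}; 8:stiask {ADV}; 9:plia {ADV}; 10:naustount {VERB,NOUN}.
One satisfying assignment: NOUN VERB VERB VERB ADV ADV ADV ADV ADV NOUN.
Rule-by-rule: rule 1 holds; rule 2 holds; rule 3 holds; rule 4 holds.

YES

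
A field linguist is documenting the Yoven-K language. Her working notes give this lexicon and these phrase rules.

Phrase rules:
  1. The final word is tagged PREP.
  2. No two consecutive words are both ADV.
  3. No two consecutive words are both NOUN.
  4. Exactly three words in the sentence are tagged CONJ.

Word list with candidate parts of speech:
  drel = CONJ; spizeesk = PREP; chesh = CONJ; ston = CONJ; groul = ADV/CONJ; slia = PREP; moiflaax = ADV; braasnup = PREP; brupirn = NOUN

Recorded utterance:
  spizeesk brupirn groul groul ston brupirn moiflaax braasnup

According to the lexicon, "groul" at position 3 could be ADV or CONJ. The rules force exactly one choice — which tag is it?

Candidates per position — 1:spizeesk {PREP}; 2:brupirn {NOUN}; 3:groul {ADV,CONJ}; 4:groul {ADV,CONJ}; 5:ston {CONJ}; 6:brupirn {NOUN}; 7:moiflaax {ADV}; 8:braasnup {PREP}.
Position 3: tagging it ADV would leave rule 4 unsatisfiable, so it must be CONJ.
Position 4: tagging it ADV would leave rule 4 unsatisfiable, so it must be CONJ.
That leaves exactly one tagging: PREP NOUN CONJ CONJ CONJ NOUN ADV PREP.
Check: rule 1 holds; rule 2 holds; rule 3 holds; rule 4 holds.

CONJ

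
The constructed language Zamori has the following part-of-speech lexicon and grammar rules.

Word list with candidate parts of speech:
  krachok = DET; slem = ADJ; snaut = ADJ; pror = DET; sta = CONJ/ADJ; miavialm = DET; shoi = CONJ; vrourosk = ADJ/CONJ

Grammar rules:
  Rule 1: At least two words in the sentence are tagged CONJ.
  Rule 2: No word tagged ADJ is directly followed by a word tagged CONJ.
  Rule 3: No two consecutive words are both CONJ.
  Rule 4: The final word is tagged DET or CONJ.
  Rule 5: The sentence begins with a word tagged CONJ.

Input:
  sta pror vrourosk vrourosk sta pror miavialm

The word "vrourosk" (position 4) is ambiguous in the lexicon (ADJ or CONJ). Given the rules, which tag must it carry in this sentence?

Candidates per position — 1:sta {CONJ,ADJ}; 2:pror {DET}; 3:vrourosk {ADJ,CONJ}; 4:vrourosk {ADJ,CONJ}; 5:sta {CONJ,ADJ}; 6:pror {DET}; 7:miavialm {DET}.
At position 1, choosing ADJ makes rule 5 impossible to satisfy; hence CONJ.
Position 4: the remaining choice is settled jointly with positions 3, 5 — only ADJ at position 4 is part of a tagging that satisfies every rule.
That leaves exactly one tagging: CONJ DET CONJ ADJ ADJ DET DET.
Rule-by-rule: rule 1 holds; rule 2 holds; rule 3 holds; rule 4 holds; rule 5 holds.

ADJ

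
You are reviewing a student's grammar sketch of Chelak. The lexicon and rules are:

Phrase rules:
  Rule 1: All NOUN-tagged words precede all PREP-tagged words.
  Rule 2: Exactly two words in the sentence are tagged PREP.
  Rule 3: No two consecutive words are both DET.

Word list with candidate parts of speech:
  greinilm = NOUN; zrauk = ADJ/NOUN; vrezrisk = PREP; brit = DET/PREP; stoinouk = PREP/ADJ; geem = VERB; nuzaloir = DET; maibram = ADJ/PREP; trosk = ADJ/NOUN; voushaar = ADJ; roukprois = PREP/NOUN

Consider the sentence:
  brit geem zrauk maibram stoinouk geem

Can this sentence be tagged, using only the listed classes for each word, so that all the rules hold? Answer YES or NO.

Candidates per position — 1:brit {DET,PREP}; 2:geem {VERB}; 3:zrauk {ADJ,NOUN}; 4:maibram {ADJ,PREP}; 5:stoinouk {PREP,ADJ}; 6:geem {VERB}.
One satisfying assignment: PREP VERB ADJ PREP ADJ VERB.
Checking: rule 1 ok; rule 2 ok; rule 3 ok.

YES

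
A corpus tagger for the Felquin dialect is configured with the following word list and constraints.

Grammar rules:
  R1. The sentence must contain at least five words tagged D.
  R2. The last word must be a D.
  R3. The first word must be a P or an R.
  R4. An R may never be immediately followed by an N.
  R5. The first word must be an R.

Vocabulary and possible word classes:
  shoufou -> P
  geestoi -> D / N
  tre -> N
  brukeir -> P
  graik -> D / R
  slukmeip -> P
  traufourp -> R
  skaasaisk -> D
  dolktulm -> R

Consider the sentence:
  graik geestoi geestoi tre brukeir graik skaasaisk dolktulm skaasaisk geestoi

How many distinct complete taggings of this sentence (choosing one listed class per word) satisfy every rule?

Candidates per position — 1:graik {D,R}; 2:geestoi {D,N}; 3:geestoi {D,N}; 4:tre {N}; 5:brukeir {P}; 6:graik {D,R}; 7:skaasaisk {D}; 8:dolktulm {R}; 9:skaasaisk {D}; 10:geestoi {D,N}.
There are 32 candidate sequences in total.
The sequences that satisfy every rule: R D D N P D D R D D; R D D N P R D R D D; R D N N P D D R D D.
Count = 3.

3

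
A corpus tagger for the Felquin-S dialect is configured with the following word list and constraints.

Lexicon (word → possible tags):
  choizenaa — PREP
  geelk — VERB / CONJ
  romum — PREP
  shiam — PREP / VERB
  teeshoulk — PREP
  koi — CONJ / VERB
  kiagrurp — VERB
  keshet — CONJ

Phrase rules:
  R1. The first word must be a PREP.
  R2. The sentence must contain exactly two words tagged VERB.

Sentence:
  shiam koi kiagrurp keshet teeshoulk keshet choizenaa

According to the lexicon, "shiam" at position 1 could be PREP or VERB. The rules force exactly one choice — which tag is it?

PREP

Candidates per position — 1:shiam {PREP,VERB}; 2:koi {CONJ,VERB}; 3:kiagrurp {VERB}; 4:keshet {CONJ}; 5:teeshoulk {PREP}; 6:keshet {CONJ}; 7:choizenaa {PREP}.
At position 1, choosing VERB makes rule 1 impossible to satisfy; hence PREP.
At position 2, choosing CONJ makes rule 2 impossible to satisfy; hence VERB.
The only consistent sequence is: PREP VERB VERB CONJ PREP CONJ PREP.
Checking: rule 1 ok; rule 2 ok.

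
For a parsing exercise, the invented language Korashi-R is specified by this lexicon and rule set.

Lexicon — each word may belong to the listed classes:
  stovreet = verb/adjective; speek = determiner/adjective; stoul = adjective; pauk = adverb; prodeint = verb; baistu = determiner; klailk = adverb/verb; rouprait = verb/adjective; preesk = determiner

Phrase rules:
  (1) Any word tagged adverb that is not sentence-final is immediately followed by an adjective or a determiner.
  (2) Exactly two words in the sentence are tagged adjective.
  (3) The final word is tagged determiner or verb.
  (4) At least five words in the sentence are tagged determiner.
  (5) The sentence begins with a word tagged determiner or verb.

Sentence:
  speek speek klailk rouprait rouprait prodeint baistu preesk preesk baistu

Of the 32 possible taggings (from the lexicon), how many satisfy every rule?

Candidates per position — 1:speek {determiner,adjective}; 2:speek {determiner,adjective}; 3:klailk {adverb,verb}; 4:rouprait {verb,adjective}; 5:rouprait {verb,adjective}; 6:prodeint {verb}; 7:baistu {determiner}; 8:preesk {determiner}; 9:preesk {determiner}; 10:baistu {determiner}.
There are 32 candidate sequences in total.
The sequences that satisfy every rule: determiner determiner adverb adjective adjective verb determiner determiner determiner determiner; determiner determiner verb adjective adjective verb determiner determiner determiner determiner; determiner adjective adverb adjective verb verb determiner determiner determiner determiner; determiner adjective verb verb adjective verb determiner determiner determiner determiner; determiner adjective verb adjective verb verb determiner determiner determiner determiner.
Count = 5.

5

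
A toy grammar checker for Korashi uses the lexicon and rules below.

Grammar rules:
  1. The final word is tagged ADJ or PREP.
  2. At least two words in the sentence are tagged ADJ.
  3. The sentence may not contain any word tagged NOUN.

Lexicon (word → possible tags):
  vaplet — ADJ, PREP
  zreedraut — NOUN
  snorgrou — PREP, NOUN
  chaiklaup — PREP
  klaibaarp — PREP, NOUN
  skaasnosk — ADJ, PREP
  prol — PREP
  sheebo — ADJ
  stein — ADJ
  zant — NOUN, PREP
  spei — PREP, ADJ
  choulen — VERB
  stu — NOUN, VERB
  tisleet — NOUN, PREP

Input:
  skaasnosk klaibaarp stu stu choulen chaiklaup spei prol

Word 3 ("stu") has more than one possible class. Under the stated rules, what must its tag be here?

Candidates per position — 1:skaasnosk {ADJ,PREP}; 2:klaibaarp {PREP,NOUN}; 3:stu {NOUN,VERB}; 4:stu {NOUN,VERB}; 5:choulen {VERB}; 6:chaiklaup {PREP}; 7:spei {PREP,ADJ}; 8:prol {PREP}.
Word 1 cannot be PREP — rule 2 would then fail for every completion. It is ADJ.
Word 2 cannot be NOUN — rule 3 would then fail for every completion. It is PREP.
Word 3 cannot be NOUN — rule 3 would then fail for every completion. It is VERB.
Word 4 cannot be NOUN — rule 3 would then fail for every completion. It is VERB.
Word 7 cannot be PREP — rule 2 would then fail for every completion. It is ADJ.
The only consistent sequence is: ADJ PREP VERB VERB VERB PREP ADJ PREP.
Check: rule 1 satisfied; rule 2 satisfied; rule 3 satisfied.

VERB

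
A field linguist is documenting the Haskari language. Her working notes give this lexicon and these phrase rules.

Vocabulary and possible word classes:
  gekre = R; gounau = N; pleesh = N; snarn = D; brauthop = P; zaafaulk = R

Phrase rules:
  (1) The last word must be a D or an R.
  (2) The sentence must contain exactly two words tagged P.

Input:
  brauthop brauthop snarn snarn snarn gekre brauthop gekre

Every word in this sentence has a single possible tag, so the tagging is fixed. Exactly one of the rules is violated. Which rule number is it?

Fixed tagging: P P D D D R P R.
Applying the rules: R1 holds, R2 violated.
Only rule 2 fails.

2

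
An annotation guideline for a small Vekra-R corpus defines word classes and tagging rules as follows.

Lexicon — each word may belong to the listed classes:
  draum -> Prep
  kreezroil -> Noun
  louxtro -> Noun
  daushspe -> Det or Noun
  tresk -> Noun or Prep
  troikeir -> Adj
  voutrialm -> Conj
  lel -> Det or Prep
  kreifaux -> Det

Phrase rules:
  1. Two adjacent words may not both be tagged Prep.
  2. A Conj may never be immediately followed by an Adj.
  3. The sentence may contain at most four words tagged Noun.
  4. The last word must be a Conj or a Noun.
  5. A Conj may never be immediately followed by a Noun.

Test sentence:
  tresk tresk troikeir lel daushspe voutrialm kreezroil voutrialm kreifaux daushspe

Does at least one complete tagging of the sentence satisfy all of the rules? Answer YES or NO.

NO

Candidates per position — 1:tresk {Noun,Prep}; 2:tresk {Noun,Prep}; 3:troikeir {Adj}; 4:lel {Det,Prep}; 5:daushspe {Det,Noun}; 6:voutrialm {Conj}; 7:kreezroil {Noun}; 8:voutrialm {Conj}; 9:kreifaux {Det}; 10:daushspe {Det,Noun}.
Rule 5 cannot be satisfied by any choice of tags from the lexicon.
So there is no consistent tagging.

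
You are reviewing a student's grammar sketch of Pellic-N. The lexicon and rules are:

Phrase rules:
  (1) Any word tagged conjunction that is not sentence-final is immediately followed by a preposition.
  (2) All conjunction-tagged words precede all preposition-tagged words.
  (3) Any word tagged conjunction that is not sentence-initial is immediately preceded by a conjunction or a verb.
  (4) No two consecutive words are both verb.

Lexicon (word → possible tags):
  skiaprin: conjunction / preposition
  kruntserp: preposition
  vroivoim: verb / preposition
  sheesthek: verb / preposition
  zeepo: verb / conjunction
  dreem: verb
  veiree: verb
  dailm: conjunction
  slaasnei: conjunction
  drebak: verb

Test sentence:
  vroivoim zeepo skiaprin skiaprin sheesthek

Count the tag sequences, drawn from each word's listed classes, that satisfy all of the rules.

Candidates per position — 1:vroivoim {verb,preposition}; 2:zeepo {verb,conjunction}; 3:skiaprin {conjunction,preposition}; 4:skiaprin {conjunction,preposition}; 5:sheesthek {verb,preposition}.
There are 32 candidate sequences in total.
The sequences that satisfy every rule: verb conjunction preposition preposition verb; verb conjunction preposition preposition preposition; preposition verb preposition preposition verb; preposition verb preposition preposition preposition.
Count = 4.

4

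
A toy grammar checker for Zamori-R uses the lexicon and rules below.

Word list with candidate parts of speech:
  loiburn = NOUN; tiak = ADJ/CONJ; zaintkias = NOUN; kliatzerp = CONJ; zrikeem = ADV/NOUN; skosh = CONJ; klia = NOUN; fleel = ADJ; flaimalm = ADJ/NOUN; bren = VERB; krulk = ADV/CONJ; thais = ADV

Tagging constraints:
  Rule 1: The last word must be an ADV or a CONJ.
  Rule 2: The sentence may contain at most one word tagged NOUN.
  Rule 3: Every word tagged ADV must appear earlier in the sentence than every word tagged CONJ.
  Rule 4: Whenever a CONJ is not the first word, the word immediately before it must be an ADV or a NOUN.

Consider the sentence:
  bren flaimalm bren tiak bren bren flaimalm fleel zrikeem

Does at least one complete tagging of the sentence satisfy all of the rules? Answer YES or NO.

Candidates per position — 1:bren {VERB}; 2:flaimalm {ADJ,NOUN}; 3:bren {VERB}; 4:tiak {ADJ,CONJ}; 5:bren {VERB}; 6:bren {VERB}; 7:flaimalm {ADJ,NOUN}; 8:fleel {ADJ}; 9:zrikeem {ADV,NOUN}.
One satisfying assignment: VERB NOUN VERB ADJ VERB VERB ADJ ADJ ADV.
Checking: rule 1 satisfied; rule 2 satisfied; rule 3 satisfied; rule 4 satisfied.

YES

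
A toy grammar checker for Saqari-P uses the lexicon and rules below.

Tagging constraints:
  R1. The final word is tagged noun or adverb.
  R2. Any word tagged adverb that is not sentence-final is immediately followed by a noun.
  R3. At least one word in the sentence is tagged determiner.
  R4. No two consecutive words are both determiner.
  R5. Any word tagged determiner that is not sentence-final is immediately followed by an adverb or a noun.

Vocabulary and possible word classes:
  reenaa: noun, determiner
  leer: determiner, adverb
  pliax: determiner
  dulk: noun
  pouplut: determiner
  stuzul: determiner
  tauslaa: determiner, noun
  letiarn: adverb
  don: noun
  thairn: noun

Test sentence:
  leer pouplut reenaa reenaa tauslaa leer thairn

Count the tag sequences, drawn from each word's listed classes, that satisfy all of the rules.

Candidates per position — 1:leer {determiner,adverb}; 2:pouplut {determiner}; 3:reenaa {noun,determiner}; 4:reenaa {noun,determiner}; 5:tauslaa {determiner,noun}; 6:leer {determiner,adverb}; 7:thairn {noun}.
There are 32 candidate sequences in total.
Every candidate sequence violates at least one rule; no consistent tagging exists.
Count = 0.

0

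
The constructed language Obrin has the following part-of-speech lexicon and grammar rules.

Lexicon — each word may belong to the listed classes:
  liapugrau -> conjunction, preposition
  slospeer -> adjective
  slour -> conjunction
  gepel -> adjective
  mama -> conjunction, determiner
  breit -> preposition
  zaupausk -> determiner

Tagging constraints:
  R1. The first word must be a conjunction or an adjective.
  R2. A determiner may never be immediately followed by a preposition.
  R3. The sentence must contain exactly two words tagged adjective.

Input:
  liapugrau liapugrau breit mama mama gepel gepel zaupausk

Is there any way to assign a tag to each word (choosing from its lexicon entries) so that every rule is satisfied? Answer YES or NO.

Candidates per position — 1:liapugrau {conjunction,preposition}; 2:liapugrau {conjunction,preposition}; 3:breit {preposition}; 4:mama {conjunction,determiner}; 5:mama {conjunction,determiner}; 6:gepel {adjective}; 7:gepel {adjective}; 8:zaupausk {determiner}.
One satisfying assignment: conjunction preposition preposition conjunction conjunction adjective adjective determiner.
Rule-by-rule: rule 1 ✓; rule 2 ✓; rule 3 ✓.

YES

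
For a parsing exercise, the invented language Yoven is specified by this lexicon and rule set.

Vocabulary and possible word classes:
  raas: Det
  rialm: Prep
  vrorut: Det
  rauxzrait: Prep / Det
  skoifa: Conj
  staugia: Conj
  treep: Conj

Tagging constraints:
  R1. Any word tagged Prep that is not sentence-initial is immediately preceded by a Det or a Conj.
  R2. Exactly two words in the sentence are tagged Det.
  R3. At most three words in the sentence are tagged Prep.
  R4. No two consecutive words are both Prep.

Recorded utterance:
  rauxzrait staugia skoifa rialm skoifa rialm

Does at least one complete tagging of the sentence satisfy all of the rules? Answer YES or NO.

NO

Candidates per position — 1:rauxzrait {Prep,Det}; 2:staugia {Conj}; 3:skoifa {Conj}; 4:rialm {Prep}; 5:skoifa {Conj}; 6:rialm {Prep}.
Rule 2 cannot be satisfied by any choice of tags from the lexicon.
So there is no consistent tagging.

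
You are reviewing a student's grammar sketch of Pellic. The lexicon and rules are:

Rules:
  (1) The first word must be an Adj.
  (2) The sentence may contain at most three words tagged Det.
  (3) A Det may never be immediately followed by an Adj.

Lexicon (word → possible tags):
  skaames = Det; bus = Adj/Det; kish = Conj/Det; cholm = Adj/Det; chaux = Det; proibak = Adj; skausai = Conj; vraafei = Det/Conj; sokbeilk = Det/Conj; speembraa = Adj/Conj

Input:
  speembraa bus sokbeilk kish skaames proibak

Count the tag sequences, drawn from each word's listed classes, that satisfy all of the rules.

0

Candidates per position — 1:speembraa {Adj,Conj}; 2:bus {Adj,Det}; 3:sokbeilk {Det,Conj}; 4:kish {Conj,Det}; 5:skaames {Det}; 6:proibak {Adj}.
There are 16 candidate sequences in total.
Rule 3 cannot be satisfied by any choice of tags from the lexicon.
So there is no consistent tagging.
Count = 0.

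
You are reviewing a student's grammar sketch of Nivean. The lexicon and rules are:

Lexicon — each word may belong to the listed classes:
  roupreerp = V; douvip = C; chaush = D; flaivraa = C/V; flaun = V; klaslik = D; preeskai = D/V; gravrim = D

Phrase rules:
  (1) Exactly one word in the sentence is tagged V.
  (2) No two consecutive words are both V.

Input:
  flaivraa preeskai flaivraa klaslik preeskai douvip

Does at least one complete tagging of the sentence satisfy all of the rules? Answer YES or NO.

YES

Candidates per position — 1:flaivraa {C,V}; 2:preeskai {D,V}; 3:flaivraa {C,V}; 4:klaslik {D}; 5:preeskai {D,V}; 6:douvip {C}.
One satisfying assignment: C D V D D C.
Check: rule 1 satisfied; rule 2 satisfied.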